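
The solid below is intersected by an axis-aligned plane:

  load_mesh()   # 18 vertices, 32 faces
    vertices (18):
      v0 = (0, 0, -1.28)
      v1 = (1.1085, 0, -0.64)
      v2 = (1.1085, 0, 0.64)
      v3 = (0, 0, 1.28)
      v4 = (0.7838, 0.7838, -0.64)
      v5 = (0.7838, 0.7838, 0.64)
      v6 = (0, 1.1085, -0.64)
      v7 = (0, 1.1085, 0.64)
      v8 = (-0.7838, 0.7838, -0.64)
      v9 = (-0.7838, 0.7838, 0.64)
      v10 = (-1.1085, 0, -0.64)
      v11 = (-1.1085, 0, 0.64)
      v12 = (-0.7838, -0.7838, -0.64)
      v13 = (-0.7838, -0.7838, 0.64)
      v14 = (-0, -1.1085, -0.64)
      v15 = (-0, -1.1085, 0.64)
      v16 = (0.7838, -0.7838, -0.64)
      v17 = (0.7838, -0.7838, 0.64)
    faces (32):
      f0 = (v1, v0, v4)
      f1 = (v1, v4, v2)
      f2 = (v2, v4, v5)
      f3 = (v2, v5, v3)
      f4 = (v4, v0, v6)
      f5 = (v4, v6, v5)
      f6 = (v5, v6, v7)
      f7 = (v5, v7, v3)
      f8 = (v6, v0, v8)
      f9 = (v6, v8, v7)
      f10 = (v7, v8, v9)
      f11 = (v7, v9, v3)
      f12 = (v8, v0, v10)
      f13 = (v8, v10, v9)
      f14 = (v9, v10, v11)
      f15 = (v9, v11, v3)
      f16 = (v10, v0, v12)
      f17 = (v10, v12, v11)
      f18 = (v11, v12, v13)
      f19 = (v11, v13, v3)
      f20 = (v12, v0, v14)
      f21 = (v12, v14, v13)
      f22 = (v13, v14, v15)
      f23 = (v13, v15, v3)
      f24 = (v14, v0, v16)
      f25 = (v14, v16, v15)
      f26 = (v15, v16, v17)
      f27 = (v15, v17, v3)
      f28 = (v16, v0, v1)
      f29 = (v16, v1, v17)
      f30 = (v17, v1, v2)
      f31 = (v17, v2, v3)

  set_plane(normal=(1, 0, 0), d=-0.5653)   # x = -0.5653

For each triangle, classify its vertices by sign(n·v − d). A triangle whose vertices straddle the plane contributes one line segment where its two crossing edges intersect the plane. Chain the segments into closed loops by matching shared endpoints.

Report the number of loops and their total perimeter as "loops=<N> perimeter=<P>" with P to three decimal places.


Straddling triangles (12 of 32):
  (v6,v0,v8) [++-] → (-0.5653, 0.5653, -0.818413)–(-0.5653, 0.874317, -0.64)  len=0.3568
  (v6,v8,v7) [+-+] → (-0.5653, 0.874317, -0.64)–(-0.5653, 0.874317, -0.283174)  len=0.3568
  (v7,v8,v9) [+--] → (-0.5653, 0.874317, -0.283174)–(-0.5653, 0.874317, 0.64)  len=0.9232
  (v7,v9,v3) [+-+] → (-0.5653, 0.874317, 0.64)–(-0.5653, 0.5653, 0.818413)  len=0.3568
  (v8,v0,v10) [-+-] → (-0.5653, 0.5653, -0.818413)–(-0.5653, 0, -0.95362)  len=0.5812
  (v9,v11,v3) [--+] → (-0.5653, 0, 0.95362)–(-0.5653, 0.5653, 0.818413)  len=0.5812
  (v10,v0,v12) [-+-] → (-0.5653, 0, -0.95362)–(-0.5653, -0.5653, -0.818413)  len=0.5812
  (v11,v13,v3) [--+] → (-0.5653, -0.5653, 0.818413)–(-0.5653, 0, 0.95362)  len=0.5812
  (v12,v0,v14) [-++] → (-0.5653, -0.5653, -0.818413)–(-0.5653, -0.874317, -0.64)  len=0.3568
  (v12,v14,v13) [-+-] → (-0.5653, -0.874317, -0.64)–(-0.5653, -0.874317, 0.283174)  len=0.9232
  (v13,v14,v15) [-++] → (-0.5653, -0.874317, 0.283174)–(-0.5653, -0.874317, 0.64)  len=0.3568
  (v13,v15,v3) [-++] → (-0.5653, -0.874317, 0.64)–(-0.5653, -0.5653, 0.818413)  len=0.3568

Chained into 1 loop(s):
  loop 1: 12 segments, perimeter = 6.3123
Total perimeter = 6.312

loops=1 perimeter=6.312


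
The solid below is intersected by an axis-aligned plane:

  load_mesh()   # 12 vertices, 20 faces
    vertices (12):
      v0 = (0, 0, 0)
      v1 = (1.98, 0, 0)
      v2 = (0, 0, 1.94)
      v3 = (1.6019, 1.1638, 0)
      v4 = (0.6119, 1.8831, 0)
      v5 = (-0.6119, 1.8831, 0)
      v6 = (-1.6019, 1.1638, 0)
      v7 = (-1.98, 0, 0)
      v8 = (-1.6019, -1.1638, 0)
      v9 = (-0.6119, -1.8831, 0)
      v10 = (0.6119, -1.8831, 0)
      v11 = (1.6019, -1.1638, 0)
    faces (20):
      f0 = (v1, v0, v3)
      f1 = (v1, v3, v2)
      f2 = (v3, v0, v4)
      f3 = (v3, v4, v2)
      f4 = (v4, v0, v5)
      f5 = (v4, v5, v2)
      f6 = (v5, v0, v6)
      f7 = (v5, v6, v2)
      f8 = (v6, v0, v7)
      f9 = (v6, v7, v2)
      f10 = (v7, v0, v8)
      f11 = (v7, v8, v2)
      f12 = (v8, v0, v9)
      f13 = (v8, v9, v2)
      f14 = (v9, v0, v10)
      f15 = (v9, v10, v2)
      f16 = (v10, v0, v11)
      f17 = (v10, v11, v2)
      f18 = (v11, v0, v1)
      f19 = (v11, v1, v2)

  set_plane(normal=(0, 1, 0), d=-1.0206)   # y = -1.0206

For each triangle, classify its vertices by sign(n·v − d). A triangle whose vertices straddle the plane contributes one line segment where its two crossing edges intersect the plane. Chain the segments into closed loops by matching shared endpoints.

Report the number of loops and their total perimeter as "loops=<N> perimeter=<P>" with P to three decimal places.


Straddling triangles (10 of 20):
  (v7,v0,v8) [++-] → (-1.40479, -1.0206, 0)–(-1.64842, -1.0206, 0)  len=0.2436
  (v7,v8,v2) [+-+] → (-1.64842, -1.0206, 0)–(-1.40479, -1.0206, 0.238708)  len=0.3411
  (v8,v0,v9) [-+-] → (-1.40479, -1.0206, 0)–(-0.331637, -1.0206, 0)  len=1.0732
  (v8,v9,v2) [--+] → (-0.331637, -1.0206, 0.888561)–(-1.40479, -1.0206, 0.238708)  len=1.2546
  (v9,v0,v10) [-+-] → (-0.331637, -1.0206, 0)–(0.331637, -1.0206, 0)  len=0.6633
  (v9,v10,v2) [--+] → (0.331637, -1.0206, 0.888561)–(-0.331637, -1.0206, 0.888561)  len=0.6633
  (v10,v0,v11) [-+-] → (0.331637, -1.0206, 0)–(1.40479, -1.0206, 0)  len=1.0732
  (v10,v11,v2) [--+] → (1.40479, -1.0206, 0.238708)–(0.331637, -1.0206, 0.888561)  len=1.2546
  (v11,v0,v1) [-++] → (1.40479, -1.0206, 0)–(1.64842, -1.0206, 0)  len=0.2436
  (v11,v1,v2) [-++] → (1.64842, -1.0206, 0)–(1.40479, -1.0206, 0.238708)  len=0.3411

Chained into 1 loop(s):
  loop 1: 10 segments, perimeter = 7.1514
Total perimeter = 7.151

loops=1 perimeter=7.151


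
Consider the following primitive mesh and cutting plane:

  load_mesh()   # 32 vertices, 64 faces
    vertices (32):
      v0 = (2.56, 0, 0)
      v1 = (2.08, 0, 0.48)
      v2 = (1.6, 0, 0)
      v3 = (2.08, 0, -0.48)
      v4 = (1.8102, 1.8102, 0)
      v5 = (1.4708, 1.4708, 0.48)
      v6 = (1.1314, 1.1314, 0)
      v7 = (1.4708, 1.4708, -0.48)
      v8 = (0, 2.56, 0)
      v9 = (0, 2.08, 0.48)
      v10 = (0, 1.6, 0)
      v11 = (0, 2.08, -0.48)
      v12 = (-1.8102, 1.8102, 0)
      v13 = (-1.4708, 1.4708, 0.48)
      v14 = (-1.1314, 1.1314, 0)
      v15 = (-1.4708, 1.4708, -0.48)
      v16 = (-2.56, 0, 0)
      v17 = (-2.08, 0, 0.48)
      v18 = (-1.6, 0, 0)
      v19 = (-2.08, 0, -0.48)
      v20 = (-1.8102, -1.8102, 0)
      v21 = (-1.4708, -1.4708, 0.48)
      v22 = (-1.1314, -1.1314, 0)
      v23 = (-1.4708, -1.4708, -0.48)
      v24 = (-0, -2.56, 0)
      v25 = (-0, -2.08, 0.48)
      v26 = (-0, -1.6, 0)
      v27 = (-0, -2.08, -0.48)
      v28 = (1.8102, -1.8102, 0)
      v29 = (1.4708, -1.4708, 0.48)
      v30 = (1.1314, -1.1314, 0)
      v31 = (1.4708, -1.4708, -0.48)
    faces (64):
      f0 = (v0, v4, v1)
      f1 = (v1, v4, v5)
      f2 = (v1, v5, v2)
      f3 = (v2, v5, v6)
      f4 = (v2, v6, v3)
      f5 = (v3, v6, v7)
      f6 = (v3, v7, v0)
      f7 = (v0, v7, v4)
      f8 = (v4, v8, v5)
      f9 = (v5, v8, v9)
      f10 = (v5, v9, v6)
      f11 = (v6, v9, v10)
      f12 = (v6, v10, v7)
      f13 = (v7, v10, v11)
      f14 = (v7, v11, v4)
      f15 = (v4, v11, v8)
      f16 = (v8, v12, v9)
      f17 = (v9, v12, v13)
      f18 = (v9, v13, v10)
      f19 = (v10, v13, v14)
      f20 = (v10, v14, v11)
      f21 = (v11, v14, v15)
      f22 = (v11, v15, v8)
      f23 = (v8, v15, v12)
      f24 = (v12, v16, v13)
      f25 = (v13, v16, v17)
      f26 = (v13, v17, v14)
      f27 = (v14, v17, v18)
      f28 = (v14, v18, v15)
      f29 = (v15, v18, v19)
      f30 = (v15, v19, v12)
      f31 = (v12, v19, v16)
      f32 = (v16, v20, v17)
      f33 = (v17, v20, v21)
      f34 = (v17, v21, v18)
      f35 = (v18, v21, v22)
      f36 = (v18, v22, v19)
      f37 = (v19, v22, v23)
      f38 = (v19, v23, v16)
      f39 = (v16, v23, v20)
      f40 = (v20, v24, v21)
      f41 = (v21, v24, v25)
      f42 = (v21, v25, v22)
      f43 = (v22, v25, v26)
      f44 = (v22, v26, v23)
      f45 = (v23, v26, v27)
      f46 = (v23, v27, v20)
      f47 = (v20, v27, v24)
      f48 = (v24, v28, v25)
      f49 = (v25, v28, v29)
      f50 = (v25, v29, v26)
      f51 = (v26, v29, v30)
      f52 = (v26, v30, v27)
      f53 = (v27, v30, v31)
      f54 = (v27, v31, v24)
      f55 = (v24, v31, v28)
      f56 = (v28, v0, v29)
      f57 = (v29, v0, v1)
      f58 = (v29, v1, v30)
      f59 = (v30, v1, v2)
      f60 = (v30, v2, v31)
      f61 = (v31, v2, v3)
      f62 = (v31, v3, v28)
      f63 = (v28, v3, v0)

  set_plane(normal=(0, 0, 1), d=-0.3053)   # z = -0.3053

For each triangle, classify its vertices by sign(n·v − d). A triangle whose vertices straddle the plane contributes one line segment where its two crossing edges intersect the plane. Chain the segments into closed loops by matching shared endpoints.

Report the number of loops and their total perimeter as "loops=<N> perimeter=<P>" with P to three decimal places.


loops=2 perimeter=25.472

Straddling triangles (32 of 64):
  (v2,v6,v3) [++-] → (1.73475, 0.411782, -0.3053)–(1.9053, 0, -0.3053)  len=0.4457
  (v3,v6,v7) [-+-] → (1.73475, 0.411782, -0.3053)–(1.34727, 1.34727, -0.3053)  len=1.0126
  (v3,v7,v0) [--+] → (1.86722, 0.93549, -0.3053)–(2.2547, 0, -0.3053)  len=1.0126
  (v0,v7,v4) [+-+] → (1.86722, 0.93549, -0.3053)–(1.59433, 1.59433, -0.3053)  len=0.7131
  (v6,v10,v7) [++-] → (0.93549, 1.51782, -0.3053)–(1.34727, 1.34727, -0.3053)  len=0.4457
  (v7,v10,v11) [-+-] → (0.93549, 1.51782, -0.3053)–(0, 1.9053, -0.3053)  len=1.0126
  (v7,v11,v4) [--+] → (0.658837, 1.9818, -0.3053)–(1.59433, 1.59433, -0.3053)  len=1.0126
  (v4,v11,v8) [+-+] → (0.658837, 1.9818, -0.3053)–(0, 2.2547, -0.3053)  len=0.7131
  (v10,v14,v11) [++-] → (-0.411782, 1.73475, -0.3053)–(0, 1.9053, -0.3053)  len=0.4457
  (v11,v14,v15) [-+-] → (-0.411782, 1.73475, -0.3053)–(-1.34727, 1.34727, -0.3053)  len=1.0126
  (v11,v15,v8) [--+] → (-0.93549, 1.86722, -0.3053)–(0, 2.2547, -0.3053)  len=1.0126
  (v8,v15,v12) [+-+] → (-0.93549, 1.86722, -0.3053)–(-1.59433, 1.59433, -0.3053)  len=0.7131
  (v14,v18,v15) [++-] → (-1.51782, 0.93549, -0.3053)–(-1.34727, 1.34727, -0.3053)  len=0.4457
  (v15,v18,v19) [-+-] → (-1.51782, 0.93549, -0.3053)–(-1.9053, 0, -0.3053)  len=1.0126
  (v15,v19,v12) [--+] → (-1.9818, 0.658837, -0.3053)–(-1.59433, 1.59433, -0.3053)  len=1.0126
  (v12,v19,v16) [+-+] → (-1.9818, 0.658837, -0.3053)–(-2.2547, 0, -0.3053)  len=0.7131
  (v18,v22,v19) [++-] → (-1.73475, -0.411782, -0.3053)–(-1.9053, 0, -0.3053)  len=0.4457
  (v19,v22,v23) [-+-] → (-1.73475, -0.411782, -0.3053)–(-1.34727, -1.34727, -0.3053)  len=1.0126
  (v19,v23,v16) [--+] → (-1.86722, -0.93549, -0.3053)–(-2.2547, 0, -0.3053)  len=1.0126
  (v16,v23,v20) [+-+] → (-1.86722, -0.93549, -0.3053)–(-1.59433, -1.59433, -0.3053)  len=0.7131
  (v22,v26,v23) [++-] → (-0.93549, -1.51782, -0.3053)–(-1.34727, -1.34727, -0.3053)  len=0.4457
  (v23,v26,v27) [-+-] → (-0.93549, -1.51782, -0.3053)–(0, -1.9053, -0.3053)  len=1.0126
  (v23,v27,v20) [--+] → (-0.658837, -1.9818, -0.3053)–(-1.59433, -1.59433, -0.3053)  len=1.0126
  (v20,v27,v24) [+-+] → (-0.658837, -1.9818, -0.3053)–(0, -2.2547, -0.3053)  len=0.7131
  (v26,v30,v27) [++-] → (0.411782, -1.73475, -0.3053)–(0, -1.9053, -0.3053)  len=0.4457
  (v27,v30,v31) [-+-] → (0.411782, -1.73475, -0.3053)–(1.34727, -1.34727, -0.3053)  len=1.0126
  (v27,v31,v24) [--+] → (0.93549, -1.86722, -0.3053)–(0, -2.2547, -0.3053)  len=1.0126
  (v24,v31,v28) [+-+] → (0.93549, -1.86722, -0.3053)–(1.59433, -1.59433, -0.3053)  len=0.7131
  (v30,v2,v31) [++-] → (1.51782, -0.93549, -0.3053)–(1.34727, -1.34727, -0.3053)  len=0.4457
  (v31,v2,v3) [-+-] → (1.51782, -0.93549, -0.3053)–(1.9053, 0, -0.3053)  len=1.0126
  (v31,v3,v28) [--+] → (1.9818, -0.658837, -0.3053)–(1.59433, -1.59433, -0.3053)  len=1.0126
  (v28,v3,v0) [+-+] → (1.9818, -0.658837, -0.3053)–(2.2547, 0, -0.3053)  len=0.7131

Chained into 2 loop(s):
  loop 1: 16 segments, perimeter = 11.6661
  loop 2: 16 segments, perimeter = 13.8054
Total perimeter = 25.472


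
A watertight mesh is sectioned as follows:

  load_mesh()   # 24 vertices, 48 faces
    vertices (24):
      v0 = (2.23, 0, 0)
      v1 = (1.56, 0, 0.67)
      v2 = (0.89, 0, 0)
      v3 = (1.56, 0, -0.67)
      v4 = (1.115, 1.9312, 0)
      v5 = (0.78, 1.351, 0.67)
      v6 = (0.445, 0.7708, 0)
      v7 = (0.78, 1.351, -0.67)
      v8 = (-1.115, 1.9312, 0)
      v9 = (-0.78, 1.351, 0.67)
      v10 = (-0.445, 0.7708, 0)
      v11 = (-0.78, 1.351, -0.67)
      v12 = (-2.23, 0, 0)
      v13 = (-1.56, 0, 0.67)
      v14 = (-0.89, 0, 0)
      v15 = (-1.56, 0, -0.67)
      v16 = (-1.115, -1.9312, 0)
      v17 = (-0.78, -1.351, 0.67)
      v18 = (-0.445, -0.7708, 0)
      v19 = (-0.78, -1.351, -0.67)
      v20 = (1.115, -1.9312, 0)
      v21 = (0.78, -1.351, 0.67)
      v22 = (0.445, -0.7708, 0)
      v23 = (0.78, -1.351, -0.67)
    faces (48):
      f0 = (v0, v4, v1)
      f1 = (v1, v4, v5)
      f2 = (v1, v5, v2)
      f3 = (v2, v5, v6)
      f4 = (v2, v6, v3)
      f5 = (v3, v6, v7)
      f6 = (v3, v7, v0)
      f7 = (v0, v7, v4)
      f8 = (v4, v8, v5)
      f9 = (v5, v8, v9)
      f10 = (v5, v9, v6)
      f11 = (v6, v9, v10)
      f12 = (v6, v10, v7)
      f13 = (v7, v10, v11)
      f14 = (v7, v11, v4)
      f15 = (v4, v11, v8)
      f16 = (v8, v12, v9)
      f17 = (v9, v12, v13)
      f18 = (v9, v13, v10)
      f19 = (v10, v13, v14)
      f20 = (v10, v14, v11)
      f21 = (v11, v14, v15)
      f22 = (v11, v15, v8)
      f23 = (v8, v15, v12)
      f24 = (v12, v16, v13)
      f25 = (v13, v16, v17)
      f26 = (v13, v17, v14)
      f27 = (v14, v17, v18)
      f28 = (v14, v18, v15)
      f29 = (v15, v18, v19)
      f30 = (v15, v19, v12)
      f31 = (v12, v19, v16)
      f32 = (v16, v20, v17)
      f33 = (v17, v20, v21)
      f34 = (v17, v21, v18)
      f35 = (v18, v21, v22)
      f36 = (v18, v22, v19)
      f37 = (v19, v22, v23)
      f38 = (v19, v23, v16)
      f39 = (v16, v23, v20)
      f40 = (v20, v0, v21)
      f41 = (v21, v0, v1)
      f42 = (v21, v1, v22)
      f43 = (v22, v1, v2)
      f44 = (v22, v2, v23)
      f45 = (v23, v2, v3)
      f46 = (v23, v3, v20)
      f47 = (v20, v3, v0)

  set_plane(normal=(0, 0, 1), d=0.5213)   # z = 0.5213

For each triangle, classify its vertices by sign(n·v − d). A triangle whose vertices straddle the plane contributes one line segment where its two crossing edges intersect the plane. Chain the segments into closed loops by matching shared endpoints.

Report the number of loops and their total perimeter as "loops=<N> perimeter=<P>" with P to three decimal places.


loops=2 perimeter=18.720

Straddling triangles (24 of 48):
  (v0,v4,v1) [--+] → (1.46124, 0.428611, 0.5213)–(1.7087, 0, 0.5213)  len=0.4949
  (v1,v4,v5) [+-+] → (1.46124, 0.428611, 0.5213)–(0.85435, 1.47977, 0.5213)  len=1.2138
  (v1,v5,v2) [++-] → (0.804413, 1.05116, 0.5213)–(1.4113, 0, 0.5213)  len=1.2138
  (v2,v5,v6) [-+-] → (0.804413, 1.05116, 0.5213)–(0.70565, 1.22223, 0.5213)  len=0.1975
  (v4,v8,v5) [--+] → (0.359423, 1.47977, 0.5213)–(0.85435, 1.47977, 0.5213)  len=0.4949
  (v5,v8,v9) [+-+] → (0.359423, 1.47977, 0.5213)–(-0.85435, 1.47977, 0.5213)  len=1.2138
  (v5,v9,v6) [++-] → (-0.508123, 1.22223, 0.5213)–(0.70565, 1.22223, 0.5213)  len=1.2138
  (v6,v9,v10) [-+-] → (-0.508123, 1.22223, 0.5213)–(-0.70565, 1.22223, 0.5213)  len=0.1975
  (v8,v12,v9) [--+] → (-1.10181, 1.05116, 0.5213)–(-0.85435, 1.47977, 0.5213)  len=0.4949
  (v9,v12,v13) [+-+] → (-1.10181, 1.05116, 0.5213)–(-1.7087, 0, 0.5213)  len=1.2138
  (v9,v13,v10) [++-] → (-1.31254, 0.171072, 0.5213)–(-0.70565, 1.22223, 0.5213)  len=1.2138
  (v10,v13,v14) [-+-] → (-1.31254, 0.171072, 0.5213)–(-1.4113, 0, 0.5213)  len=0.1975
  (v12,v16,v13) [--+] → (-1.46124, -0.428611, 0.5213)–(-1.7087, 0, 0.5213)  len=0.4949
  (v13,v16,v17) [+-+] → (-1.46124, -0.428611, 0.5213)–(-0.85435, -1.47977, 0.5213)  len=1.2138
  (v13,v17,v14) [++-] → (-0.804413, -1.05116, 0.5213)–(-1.4113, 0, 0.5213)  len=1.2138
  (v14,v17,v18) [-+-] → (-0.804413, -1.05116, 0.5213)–(-0.70565, -1.22223, 0.5213)  len=0.1975
  (v16,v20,v17) [--+] → (-0.359423, -1.47977, 0.5213)–(-0.85435, -1.47977, 0.5213)  len=0.4949
  (v17,v20,v21) [+-+] → (-0.359423, -1.47977, 0.5213)–(0.85435, -1.47977, 0.5213)  len=1.2138
  (v17,v21,v18) [++-] → (0.508123, -1.22223, 0.5213)–(-0.70565, -1.22223, 0.5213)  len=1.2138
  (v18,v21,v22) [-+-] → (0.508123, -1.22223, 0.5213)–(0.70565, -1.22223, 0.5213)  len=0.1975
  (v20,v0,v21) [--+] → (1.10181, -1.05116, 0.5213)–(0.85435, -1.47977, 0.5213)  len=0.4949
  (v21,v0,v1) [+-+] → (1.10181, -1.05116, 0.5213)–(1.7087, 0, 0.5213)  len=1.2138
  (v21,v1,v22) [++-] → (1.31254, -0.171072, 0.5213)–(0.70565, -1.22223, 0.5213)  len=1.2138
  (v22,v1,v2) [-+-] → (1.31254, -0.171072, 0.5213)–(1.4113, 0, 0.5213)  len=0.1975

Chained into 2 loop(s):
  loop 1: 12 segments, perimeter = 10.2522
  loop 2: 12 segments, perimeter = 8.4678
Total perimeter = 18.720


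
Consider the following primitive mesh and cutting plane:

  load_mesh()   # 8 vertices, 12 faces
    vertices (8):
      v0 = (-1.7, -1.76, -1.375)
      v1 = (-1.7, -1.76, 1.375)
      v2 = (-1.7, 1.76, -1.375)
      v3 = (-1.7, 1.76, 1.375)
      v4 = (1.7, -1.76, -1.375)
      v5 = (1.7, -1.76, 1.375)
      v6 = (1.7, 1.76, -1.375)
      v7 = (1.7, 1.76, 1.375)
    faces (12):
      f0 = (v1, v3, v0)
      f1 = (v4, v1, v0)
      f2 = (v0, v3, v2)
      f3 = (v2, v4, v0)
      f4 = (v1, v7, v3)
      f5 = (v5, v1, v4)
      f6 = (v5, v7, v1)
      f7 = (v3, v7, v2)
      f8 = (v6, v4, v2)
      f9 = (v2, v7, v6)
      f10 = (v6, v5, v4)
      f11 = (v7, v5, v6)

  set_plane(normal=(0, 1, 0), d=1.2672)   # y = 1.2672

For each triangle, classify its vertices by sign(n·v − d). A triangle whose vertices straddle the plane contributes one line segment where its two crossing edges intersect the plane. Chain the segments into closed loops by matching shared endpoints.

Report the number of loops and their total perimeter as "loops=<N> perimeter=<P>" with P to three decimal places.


Straddling triangles (8 of 12):
  (v1,v3,v0) [-+-] → (-1.7, 1.2672, 1.375)–(-1.7, 1.2672, 0.99)  len=0.3850
  (v0,v3,v2) [-++] → (-1.7, 1.2672, 0.99)–(-1.7, 1.2672, -1.375)  len=2.3650
  (v2,v4,v0) [+--] → (-1.224, 1.2672, -1.375)–(-1.7, 1.2672, -1.375)  len=0.4760
  (v1,v7,v3) [-++] → (1.224, 1.2672, 1.375)–(-1.7, 1.2672, 1.375)  len=2.9240
  (v5,v7,v1) [-+-] → (1.7, 1.2672, 1.375)–(1.224, 1.2672, 1.375)  len=0.4760
  (v6,v4,v2) [+-+] → (1.7, 1.2672, -1.375)–(-1.224, 1.2672, -1.375)  len=2.9240
  (v6,v5,v4) [+--] → (1.7, 1.2672, -0.99)–(1.7, 1.2672, -1.375)  len=0.3850
  (v7,v5,v6) [+-+] → (1.7, 1.2672, 1.375)–(1.7, 1.2672, -0.99)  len=2.3650

Chained into 1 loop(s):
  loop 1: 8 segments, perimeter = 12.3000
Total perimeter = 12.300

loops=1 perimeter=12.300


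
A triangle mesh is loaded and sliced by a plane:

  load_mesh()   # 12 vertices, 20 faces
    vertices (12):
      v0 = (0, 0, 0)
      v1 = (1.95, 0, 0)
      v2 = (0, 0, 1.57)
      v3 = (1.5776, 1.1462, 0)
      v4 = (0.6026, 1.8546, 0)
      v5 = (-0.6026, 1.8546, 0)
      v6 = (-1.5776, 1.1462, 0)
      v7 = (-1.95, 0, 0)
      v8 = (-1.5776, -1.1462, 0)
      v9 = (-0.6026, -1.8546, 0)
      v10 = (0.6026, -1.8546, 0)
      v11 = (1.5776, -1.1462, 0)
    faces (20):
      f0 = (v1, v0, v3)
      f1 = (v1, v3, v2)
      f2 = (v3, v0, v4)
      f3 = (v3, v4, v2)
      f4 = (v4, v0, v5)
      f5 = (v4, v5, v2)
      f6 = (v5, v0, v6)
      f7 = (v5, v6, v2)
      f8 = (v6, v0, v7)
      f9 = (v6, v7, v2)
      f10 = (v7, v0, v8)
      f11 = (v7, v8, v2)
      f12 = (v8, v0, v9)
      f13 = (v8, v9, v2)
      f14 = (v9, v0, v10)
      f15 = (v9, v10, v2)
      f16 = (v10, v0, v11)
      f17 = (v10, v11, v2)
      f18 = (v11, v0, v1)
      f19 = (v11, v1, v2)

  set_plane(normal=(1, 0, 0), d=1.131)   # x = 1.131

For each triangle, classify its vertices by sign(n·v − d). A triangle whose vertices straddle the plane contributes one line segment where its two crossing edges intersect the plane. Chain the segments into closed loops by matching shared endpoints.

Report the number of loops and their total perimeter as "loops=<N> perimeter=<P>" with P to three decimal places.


Straddling triangles (8 of 20):
  (v1,v0,v3) [+-+] → (1.131, 0, 0)–(1.131, 0.821724, 0)  len=0.8217
  (v1,v3,v2) [++-] → (1.131, 0.821724, 0.444449)–(1.131, 0, 0.6594)  len=0.8494
  (v3,v0,v4) [+--] → (1.131, 0.821724, 0)–(1.131, 1.47068, 0)  len=0.6490
  (v3,v4,v2) [+--] → (1.131, 1.47068, 0)–(1.131, 0.821724, 0.444449)  len=0.7866
  (v10,v0,v11) [--+] → (1.131, -0.821724, 0)–(1.131, -1.47068, 0)  len=0.6490
  (v10,v11,v2) [-+-] → (1.131, -1.47068, 0)–(1.131, -0.821724, 0.444449)  len=0.7866
  (v11,v0,v1) [+-+] → (1.131, -0.821724, 0)–(1.131, 0, 0)  len=0.8217
  (v11,v1,v2) [++-] → (1.131, 0, 0.6594)–(1.131, -0.821724, 0.444449)  len=0.8494

Chained into 1 loop(s):
  loop 1: 8 segments, perimeter = 6.2132
Total perimeter = 6.213

loops=1 perimeter=6.213


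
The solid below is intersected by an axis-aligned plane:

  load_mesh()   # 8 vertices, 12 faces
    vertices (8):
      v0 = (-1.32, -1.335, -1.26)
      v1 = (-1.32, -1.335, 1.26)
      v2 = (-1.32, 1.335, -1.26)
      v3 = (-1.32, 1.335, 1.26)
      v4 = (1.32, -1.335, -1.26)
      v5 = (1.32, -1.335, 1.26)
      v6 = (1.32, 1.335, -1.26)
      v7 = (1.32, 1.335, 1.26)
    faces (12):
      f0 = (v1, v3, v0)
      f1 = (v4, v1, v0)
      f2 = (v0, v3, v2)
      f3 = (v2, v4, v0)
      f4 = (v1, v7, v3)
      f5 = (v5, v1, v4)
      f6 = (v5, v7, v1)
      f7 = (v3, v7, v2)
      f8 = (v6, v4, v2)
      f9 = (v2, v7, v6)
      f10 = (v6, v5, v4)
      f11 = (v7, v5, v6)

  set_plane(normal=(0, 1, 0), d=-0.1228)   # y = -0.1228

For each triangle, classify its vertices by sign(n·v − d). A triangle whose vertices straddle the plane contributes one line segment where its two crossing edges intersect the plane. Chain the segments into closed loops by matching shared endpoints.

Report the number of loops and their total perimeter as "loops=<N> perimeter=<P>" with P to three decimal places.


Straddling triangles (8 of 12):
  (v1,v3,v0) [-+-] → (-1.32, -0.1228, 1.26)–(-1.32, -0.1228, -0.115901)  len=1.3759
  (v0,v3,v2) [-++] → (-1.32, -0.1228, -0.115901)–(-1.32, -0.1228, -1.26)  len=1.1441
  (v2,v4,v0) [+--] → (0.12142, -0.1228, -1.26)–(-1.32, -0.1228, -1.26)  len=1.4414
  (v1,v7,v3) [-++] → (-0.12142, -0.1228, 1.26)–(-1.32, -0.1228, 1.26)  len=1.1986
  (v5,v7,v1) [-+-] → (1.32, -0.1228, 1.26)–(-0.12142, -0.1228, 1.26)  len=1.4414
  (v6,v4,v2) [+-+] → (1.32, -0.1228, -1.26)–(0.12142, -0.1228, -1.26)  len=1.1986
  (v6,v5,v4) [+--] → (1.32, -0.1228, 0.115901)–(1.32, -0.1228, -1.26)  len=1.3759
  (v7,v5,v6) [+-+] → (1.32, -0.1228, 1.26)–(1.32, -0.1228, 0.115901)  len=1.1441

Chained into 1 loop(s):
  loop 1: 8 segments, perimeter = 10.3200
Total perimeter = 10.320

loops=1 perimeter=10.320


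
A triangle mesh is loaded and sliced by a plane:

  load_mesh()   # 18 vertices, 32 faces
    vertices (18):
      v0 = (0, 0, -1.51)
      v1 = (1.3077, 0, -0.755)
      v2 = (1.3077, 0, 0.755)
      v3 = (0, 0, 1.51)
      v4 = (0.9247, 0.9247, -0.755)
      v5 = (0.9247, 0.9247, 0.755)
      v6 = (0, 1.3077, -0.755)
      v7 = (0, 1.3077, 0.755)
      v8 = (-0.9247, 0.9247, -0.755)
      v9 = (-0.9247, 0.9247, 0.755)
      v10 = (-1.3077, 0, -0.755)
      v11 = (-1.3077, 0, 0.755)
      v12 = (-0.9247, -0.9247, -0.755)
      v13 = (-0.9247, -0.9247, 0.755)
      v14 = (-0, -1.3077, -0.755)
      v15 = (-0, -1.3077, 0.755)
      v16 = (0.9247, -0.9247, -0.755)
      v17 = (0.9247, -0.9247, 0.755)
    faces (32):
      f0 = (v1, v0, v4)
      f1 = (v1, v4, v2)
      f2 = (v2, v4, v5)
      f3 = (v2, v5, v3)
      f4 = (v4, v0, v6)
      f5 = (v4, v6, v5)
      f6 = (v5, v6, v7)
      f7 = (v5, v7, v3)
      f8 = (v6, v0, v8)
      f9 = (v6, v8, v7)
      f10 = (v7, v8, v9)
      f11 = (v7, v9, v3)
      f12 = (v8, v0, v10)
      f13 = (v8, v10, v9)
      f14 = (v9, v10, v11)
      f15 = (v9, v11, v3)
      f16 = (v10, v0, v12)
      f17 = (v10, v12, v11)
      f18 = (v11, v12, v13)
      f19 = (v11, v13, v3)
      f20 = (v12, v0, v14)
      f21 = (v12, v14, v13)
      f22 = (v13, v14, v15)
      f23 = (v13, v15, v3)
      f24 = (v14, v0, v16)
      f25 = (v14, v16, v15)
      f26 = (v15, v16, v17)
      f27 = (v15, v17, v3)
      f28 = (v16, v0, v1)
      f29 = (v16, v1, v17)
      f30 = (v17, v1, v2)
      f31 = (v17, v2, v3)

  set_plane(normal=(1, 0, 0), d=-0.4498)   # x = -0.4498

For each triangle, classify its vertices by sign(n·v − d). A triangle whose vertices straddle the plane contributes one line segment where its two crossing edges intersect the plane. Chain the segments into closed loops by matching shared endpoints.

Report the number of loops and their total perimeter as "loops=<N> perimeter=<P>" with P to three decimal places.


Straddling triangles (12 of 32):
  (v6,v0,v8) [++-] → (-0.4498, 0.4498, -1.14275)–(-0.4498, 1.1214, -0.755)  len=0.7755
  (v6,v8,v7) [+-+] → (-0.4498, 1.1214, -0.755)–(-0.4498, 1.1214, 0.0204937)  len=0.7755
  (v7,v8,v9) [+--] → (-0.4498, 1.1214, 0.0204937)–(-0.4498, 1.1214, 0.755)  len=0.7345
  (v7,v9,v3) [+-+] → (-0.4498, 1.1214, 0.755)–(-0.4498, 0.4498, 1.14275)  len=0.7755
  (v8,v0,v10) [-+-] → (-0.4498, 0.4498, -1.14275)–(-0.4498, 0, -1.25031)  len=0.4625
  (v9,v11,v3) [--+] → (-0.4498, 0, 1.25031)–(-0.4498, 0.4498, 1.14275)  len=0.4625
  (v10,v0,v12) [-+-] → (-0.4498, 0, -1.25031)–(-0.4498, -0.4498, -1.14275)  len=0.4625
  (v11,v13,v3) [--+] → (-0.4498, -0.4498, 1.14275)–(-0.4498, 0, 1.25031)  len=0.4625
  (v12,v0,v14) [-++] → (-0.4498, -0.4498, -1.14275)–(-0.4498, -1.1214, -0.755)  len=0.7755
  (v12,v14,v13) [-+-] → (-0.4498, -1.1214, -0.755)–(-0.4498, -1.1214, -0.0204937)  len=0.7345
  (v13,v14,v15) [-++] → (-0.4498, -1.1214, -0.0204937)–(-0.4498, -1.1214, 0.755)  len=0.7755
  (v13,v15,v3) [-++] → (-0.4498, -1.1214, 0.755)–(-0.4498, -0.4498, 1.14275)  len=0.7755

Chained into 1 loop(s):
  loop 1: 12 segments, perimeter = 7.9719
Total perimeter = 7.972

loops=1 perimeter=7.972


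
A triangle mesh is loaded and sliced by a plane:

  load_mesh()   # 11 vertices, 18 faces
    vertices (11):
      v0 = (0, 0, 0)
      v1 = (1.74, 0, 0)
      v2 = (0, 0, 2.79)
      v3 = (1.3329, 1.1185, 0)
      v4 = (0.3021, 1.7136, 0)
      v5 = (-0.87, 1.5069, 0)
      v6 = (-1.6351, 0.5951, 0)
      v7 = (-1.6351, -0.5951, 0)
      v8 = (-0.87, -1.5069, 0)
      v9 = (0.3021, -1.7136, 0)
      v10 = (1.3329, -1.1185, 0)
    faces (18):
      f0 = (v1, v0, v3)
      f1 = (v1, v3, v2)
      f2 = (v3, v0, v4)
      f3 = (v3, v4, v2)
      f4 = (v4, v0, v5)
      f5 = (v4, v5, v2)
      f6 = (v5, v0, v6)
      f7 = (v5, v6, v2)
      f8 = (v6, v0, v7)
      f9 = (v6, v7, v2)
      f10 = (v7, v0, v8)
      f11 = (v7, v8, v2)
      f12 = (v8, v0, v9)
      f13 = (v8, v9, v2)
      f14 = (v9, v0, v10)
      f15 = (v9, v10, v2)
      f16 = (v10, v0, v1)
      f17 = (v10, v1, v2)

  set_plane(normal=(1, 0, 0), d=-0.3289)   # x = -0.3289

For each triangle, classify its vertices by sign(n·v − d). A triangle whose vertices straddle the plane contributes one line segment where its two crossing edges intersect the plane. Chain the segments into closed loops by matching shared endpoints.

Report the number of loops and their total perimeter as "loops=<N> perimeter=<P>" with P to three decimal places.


Straddling triangles (10 of 18):
  (v4,v0,v5) [++-] → (-0.3289, 0.569677, 0)–(-0.3289, 1.60232, 0)  len=1.0326
  (v4,v5,v2) [+-+] → (-0.3289, 1.60232, 0)–(-0.3289, 0.569677, 1.73525)  len=2.0193
  (v5,v0,v6) [-+-] → (-0.3289, 0.569677, 0)–(-0.3289, 0.119704, 0)  len=0.4500
  (v5,v6,v2) [--+] → (-0.3289, 0.119704, 2.22879)–(-0.3289, 0.569677, 1.73525)  len=0.6679
  (v6,v0,v7) [-+-] → (-0.3289, 0.119704, 0)–(-0.3289, -0.119704, 0)  len=0.2394
  (v6,v7,v2) [--+] → (-0.3289, -0.119704, 2.22879)–(-0.3289, 0.119704, 2.22879)  len=0.2394
  (v7,v0,v8) [-+-] → (-0.3289, -0.119704, 0)–(-0.3289, -0.569677, 0)  len=0.4500
  (v7,v8,v2) [--+] → (-0.3289, -0.569677, 1.73525)–(-0.3289, -0.119704, 2.22879)  len=0.6679
  (v8,v0,v9) [-++] → (-0.3289, -0.569677, 0)–(-0.3289, -1.60232, 0)  len=1.0326
  (v8,v9,v2) [-++] → (-0.3289, -1.60232, 0)–(-0.3289, -0.569677, 1.73525)  len=2.0193

Chained into 1 loop(s):
  loop 1: 10 segments, perimeter = 8.8183
Total perimeter = 8.818

loops=1 perimeter=8.818


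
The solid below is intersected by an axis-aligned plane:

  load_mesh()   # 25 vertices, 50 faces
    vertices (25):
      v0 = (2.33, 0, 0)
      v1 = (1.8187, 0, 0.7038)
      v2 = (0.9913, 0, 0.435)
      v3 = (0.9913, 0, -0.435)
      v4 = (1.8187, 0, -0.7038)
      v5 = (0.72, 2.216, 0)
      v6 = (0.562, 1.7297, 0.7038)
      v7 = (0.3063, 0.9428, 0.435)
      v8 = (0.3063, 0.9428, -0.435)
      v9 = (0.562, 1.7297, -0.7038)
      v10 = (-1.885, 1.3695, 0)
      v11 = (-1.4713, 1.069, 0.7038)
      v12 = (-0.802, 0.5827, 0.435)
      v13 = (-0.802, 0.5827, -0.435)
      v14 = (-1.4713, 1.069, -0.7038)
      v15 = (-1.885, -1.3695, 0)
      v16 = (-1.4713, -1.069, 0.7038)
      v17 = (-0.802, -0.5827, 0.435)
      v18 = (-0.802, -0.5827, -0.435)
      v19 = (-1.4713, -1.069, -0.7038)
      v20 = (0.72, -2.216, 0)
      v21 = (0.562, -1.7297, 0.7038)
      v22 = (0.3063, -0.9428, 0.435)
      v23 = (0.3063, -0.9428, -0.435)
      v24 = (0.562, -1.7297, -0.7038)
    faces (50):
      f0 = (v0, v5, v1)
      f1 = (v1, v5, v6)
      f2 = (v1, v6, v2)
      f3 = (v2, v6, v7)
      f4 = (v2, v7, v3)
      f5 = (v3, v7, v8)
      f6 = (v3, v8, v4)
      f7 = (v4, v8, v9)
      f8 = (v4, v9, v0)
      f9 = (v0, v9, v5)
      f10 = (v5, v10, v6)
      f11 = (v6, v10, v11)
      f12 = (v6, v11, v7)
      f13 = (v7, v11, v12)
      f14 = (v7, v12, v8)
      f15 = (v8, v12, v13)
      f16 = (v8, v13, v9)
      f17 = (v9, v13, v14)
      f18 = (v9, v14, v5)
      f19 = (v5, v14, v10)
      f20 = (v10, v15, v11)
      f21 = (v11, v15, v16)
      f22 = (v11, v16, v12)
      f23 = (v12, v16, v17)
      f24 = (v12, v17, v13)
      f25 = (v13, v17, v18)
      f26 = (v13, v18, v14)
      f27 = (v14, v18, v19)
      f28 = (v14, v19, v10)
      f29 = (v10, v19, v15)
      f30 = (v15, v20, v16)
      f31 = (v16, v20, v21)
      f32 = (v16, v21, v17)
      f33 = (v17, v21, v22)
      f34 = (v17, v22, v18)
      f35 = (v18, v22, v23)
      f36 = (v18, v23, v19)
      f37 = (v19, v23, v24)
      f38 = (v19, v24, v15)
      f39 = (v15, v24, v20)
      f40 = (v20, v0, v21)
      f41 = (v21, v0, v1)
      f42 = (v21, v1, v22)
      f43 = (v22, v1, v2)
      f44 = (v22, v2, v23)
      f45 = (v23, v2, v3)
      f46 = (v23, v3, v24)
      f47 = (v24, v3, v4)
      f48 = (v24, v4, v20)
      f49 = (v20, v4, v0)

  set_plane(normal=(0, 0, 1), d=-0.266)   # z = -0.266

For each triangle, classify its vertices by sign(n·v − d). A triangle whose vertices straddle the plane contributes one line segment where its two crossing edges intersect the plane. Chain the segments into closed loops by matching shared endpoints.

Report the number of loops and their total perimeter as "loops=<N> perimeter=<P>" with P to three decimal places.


Straddling triangles (20 of 50):
  (v2,v7,v3) [++-] → (0.858237, 0.183142, -0.266)–(0.9913, 0, -0.266)  len=0.2264
  (v3,v7,v8) [-+-] → (0.858237, 0.183142, -0.266)–(0.3063, 0.9428, -0.266)  len=0.9390
  (v4,v9,v0) [--+] → (1.66179, 0.653737, -0.266)–(2.13676, 0, -0.266)  len=0.8081
  (v0,v9,v5) [+-+] → (1.66179, 0.653737, -0.266)–(0.660284, 2.0322, -0.266)  len=1.7039
  (v7,v12,v8) [++-] → (0.0910095, 0.87285, -0.266)–(0.3063, 0.9428, -0.266)  len=0.2264
  (v8,v12,v13) [-+-] → (0.0910095, 0.87285, -0.266)–(-0.802, 0.5827, -0.266)  len=0.9390
  (v9,v14,v5) [--+] → (-0.108198, 1.78249, -0.266)–(0.660284, 2.0322, -0.266)  len=0.8080
  (v5,v14,v10) [+-+] → (-0.108198, 1.78249, -0.266)–(-1.72864, 1.25593, -0.266)  len=1.7039
  (v12,v17,v13) [++-] → (-0.802, 0.356318, -0.266)–(-0.802, 0.5827, -0.266)  len=0.2264
  (v13,v17,v18) [-+-] → (-0.802, 0.356318, -0.266)–(-0.802, -0.5827, -0.266)  len=0.9390
  (v14,v19,v10) [--+] → (-1.72864, 0.447873, -0.266)–(-1.72864, 1.25593, -0.266)  len=0.8081
  (v10,v19,v15) [+-+] → (-1.72864, 0.447873, -0.266)–(-1.72864, -1.25593, -0.266)  len=1.7038
  (v17,v22,v18) [++-] → (-0.58671, -0.65265, -0.266)–(-0.802, -0.5827, -0.266)  len=0.2264
  (v18,v22,v23) [-+-] → (-0.58671, -0.65265, -0.266)–(0.3063, -0.9428, -0.266)  len=0.9390
  (v19,v24,v15) [--+] → (-0.960161, -1.50564, -0.266)–(-1.72864, -1.25593, -0.266)  len=0.8080
  (v15,v24,v20) [+-+] → (-0.960161, -1.50564, -0.266)–(0.660284, -2.0322, -0.266)  len=1.7039
  (v22,v2,v23) [++-] → (0.439363, -0.759658, -0.266)–(0.3063, -0.9428, -0.266)  len=0.2264
  (v23,v2,v3) [-+-] → (0.439363, -0.759658, -0.266)–(0.9913, 0, -0.266)  len=0.9390
  (v24,v4,v20) [--+] → (1.13525, -1.37847, -0.266)–(0.660284, -2.0322, -0.266)  len=0.8081
  (v20,v4,v0) [+-+] → (1.13525, -1.37847, -0.266)–(2.13676, 0, -0.266)  len=1.7039

Chained into 2 loop(s):
  loop 1: 10 segments, perimeter = 5.8268
  loop 2: 10 segments, perimeter = 12.5595
Total perimeter = 18.386

loops=2 perimeter=18.386


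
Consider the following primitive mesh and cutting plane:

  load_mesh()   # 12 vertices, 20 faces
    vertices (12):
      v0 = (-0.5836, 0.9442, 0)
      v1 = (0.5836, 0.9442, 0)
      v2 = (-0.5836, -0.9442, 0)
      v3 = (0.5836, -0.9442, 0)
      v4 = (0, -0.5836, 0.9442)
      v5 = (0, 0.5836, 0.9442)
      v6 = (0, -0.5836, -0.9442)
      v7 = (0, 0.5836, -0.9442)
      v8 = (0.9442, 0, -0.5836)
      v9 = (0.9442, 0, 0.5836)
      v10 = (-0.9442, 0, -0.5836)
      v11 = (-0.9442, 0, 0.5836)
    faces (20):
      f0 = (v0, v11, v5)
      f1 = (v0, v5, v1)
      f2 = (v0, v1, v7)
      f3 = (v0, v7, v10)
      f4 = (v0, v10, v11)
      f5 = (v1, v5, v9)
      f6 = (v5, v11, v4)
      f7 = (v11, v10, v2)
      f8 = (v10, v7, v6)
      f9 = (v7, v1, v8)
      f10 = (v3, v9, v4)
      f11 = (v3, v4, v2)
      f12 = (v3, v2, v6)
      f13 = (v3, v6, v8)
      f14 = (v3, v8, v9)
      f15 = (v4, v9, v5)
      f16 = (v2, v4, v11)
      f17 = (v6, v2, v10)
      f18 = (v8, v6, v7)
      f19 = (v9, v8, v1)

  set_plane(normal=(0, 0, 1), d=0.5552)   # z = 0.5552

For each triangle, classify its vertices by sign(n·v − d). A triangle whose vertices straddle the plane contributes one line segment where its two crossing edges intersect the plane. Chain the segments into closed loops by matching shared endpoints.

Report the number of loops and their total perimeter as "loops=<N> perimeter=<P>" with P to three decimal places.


loops=1 perimeter=5.040

Straddling triangles (10 of 20):
  (v0,v11,v5) [-++] → (-0.926652, 0.045948, 0.5552)–(-0.240437, 0.732163, 0.5552)  len=0.9705
  (v0,v5,v1) [-+-] → (-0.240437, 0.732163, 0.5552)–(0.240437, 0.732163, 0.5552)  len=0.4809
  (v0,v10,v11) [--+] → (-0.9442, 0, 0.5552)–(-0.926652, 0.045948, 0.5552)  len=0.0492
  (v1,v5,v9) [-++] → (0.240437, 0.732163, 0.5552)–(0.926652, 0.045948, 0.5552)  len=0.9705
  (v11,v10,v2) [+--] → (-0.9442, 0, 0.5552)–(-0.926652, -0.045948, 0.5552)  len=0.0492
  (v3,v9,v4) [-++] → (0.926652, -0.045948, 0.5552)–(0.240437, -0.732163, 0.5552)  len=0.9705
  (v3,v4,v2) [-+-] → (0.240437, -0.732163, 0.5552)–(-0.240437, -0.732163, 0.5552)  len=0.4809
  (v3,v8,v9) [--+] → (0.9442, 0, 0.5552)–(0.926652, -0.045948, 0.5552)  len=0.0492
  (v2,v4,v11) [-++] → (-0.240437, -0.732163, 0.5552)–(-0.926652, -0.045948, 0.5552)  len=0.9705
  (v9,v8,v1) [+--] → (0.9442, 0, 0.5552)–(0.926652, 0.045948, 0.5552)  len=0.0492

Chained into 1 loop(s):
  loop 1: 10 segments, perimeter = 5.0403
Total perimeter = 5.040


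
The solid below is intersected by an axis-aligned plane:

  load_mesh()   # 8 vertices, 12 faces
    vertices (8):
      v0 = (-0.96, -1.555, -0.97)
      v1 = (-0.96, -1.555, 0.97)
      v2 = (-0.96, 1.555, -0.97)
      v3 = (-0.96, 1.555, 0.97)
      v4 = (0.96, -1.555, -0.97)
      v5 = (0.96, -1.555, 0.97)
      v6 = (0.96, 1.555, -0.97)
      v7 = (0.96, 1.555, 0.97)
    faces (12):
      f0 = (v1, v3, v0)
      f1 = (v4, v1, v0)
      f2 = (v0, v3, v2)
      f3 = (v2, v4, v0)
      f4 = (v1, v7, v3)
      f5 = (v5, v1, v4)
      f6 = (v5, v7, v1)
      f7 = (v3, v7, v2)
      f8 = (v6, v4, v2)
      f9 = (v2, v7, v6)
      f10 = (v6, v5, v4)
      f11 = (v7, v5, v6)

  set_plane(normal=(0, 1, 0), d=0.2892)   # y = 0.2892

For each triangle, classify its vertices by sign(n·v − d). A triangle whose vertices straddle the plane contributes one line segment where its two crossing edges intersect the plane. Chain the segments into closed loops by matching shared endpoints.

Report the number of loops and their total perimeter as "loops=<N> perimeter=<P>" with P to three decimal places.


loops=1 perimeter=7.720

Straddling triangles (8 of 12):
  (v1,v3,v0) [-+-] → (-0.96, 0.2892, 0.97)–(-0.96, 0.2892, 0.180401)  len=0.7896
  (v0,v3,v2) [-++] → (-0.96, 0.2892, 0.180401)–(-0.96, 0.2892, -0.97)  len=1.1504
  (v2,v4,v0) [+--] → (-0.178541, 0.2892, -0.97)–(-0.96, 0.2892, -0.97)  len=0.7815
  (v1,v7,v3) [-++] → (0.178541, 0.2892, 0.97)–(-0.96, 0.2892, 0.97)  len=1.1385
  (v5,v7,v1) [-+-] → (0.96, 0.2892, 0.97)–(0.178541, 0.2892, 0.97)  len=0.7815
  (v6,v4,v2) [+-+] → (0.96, 0.2892, -0.97)–(-0.178541, 0.2892, -0.97)  len=1.1385
  (v6,v5,v4) [+--] → (0.96, 0.2892, -0.180401)–(0.96, 0.2892, -0.97)  len=0.7896
  (v7,v5,v6) [+-+] → (0.96, 0.2892, 0.97)–(0.96, 0.2892, -0.180401)  len=1.1504

Chained into 1 loop(s):
  loop 1: 8 segments, perimeter = 7.7200
Total perimeter = 7.720


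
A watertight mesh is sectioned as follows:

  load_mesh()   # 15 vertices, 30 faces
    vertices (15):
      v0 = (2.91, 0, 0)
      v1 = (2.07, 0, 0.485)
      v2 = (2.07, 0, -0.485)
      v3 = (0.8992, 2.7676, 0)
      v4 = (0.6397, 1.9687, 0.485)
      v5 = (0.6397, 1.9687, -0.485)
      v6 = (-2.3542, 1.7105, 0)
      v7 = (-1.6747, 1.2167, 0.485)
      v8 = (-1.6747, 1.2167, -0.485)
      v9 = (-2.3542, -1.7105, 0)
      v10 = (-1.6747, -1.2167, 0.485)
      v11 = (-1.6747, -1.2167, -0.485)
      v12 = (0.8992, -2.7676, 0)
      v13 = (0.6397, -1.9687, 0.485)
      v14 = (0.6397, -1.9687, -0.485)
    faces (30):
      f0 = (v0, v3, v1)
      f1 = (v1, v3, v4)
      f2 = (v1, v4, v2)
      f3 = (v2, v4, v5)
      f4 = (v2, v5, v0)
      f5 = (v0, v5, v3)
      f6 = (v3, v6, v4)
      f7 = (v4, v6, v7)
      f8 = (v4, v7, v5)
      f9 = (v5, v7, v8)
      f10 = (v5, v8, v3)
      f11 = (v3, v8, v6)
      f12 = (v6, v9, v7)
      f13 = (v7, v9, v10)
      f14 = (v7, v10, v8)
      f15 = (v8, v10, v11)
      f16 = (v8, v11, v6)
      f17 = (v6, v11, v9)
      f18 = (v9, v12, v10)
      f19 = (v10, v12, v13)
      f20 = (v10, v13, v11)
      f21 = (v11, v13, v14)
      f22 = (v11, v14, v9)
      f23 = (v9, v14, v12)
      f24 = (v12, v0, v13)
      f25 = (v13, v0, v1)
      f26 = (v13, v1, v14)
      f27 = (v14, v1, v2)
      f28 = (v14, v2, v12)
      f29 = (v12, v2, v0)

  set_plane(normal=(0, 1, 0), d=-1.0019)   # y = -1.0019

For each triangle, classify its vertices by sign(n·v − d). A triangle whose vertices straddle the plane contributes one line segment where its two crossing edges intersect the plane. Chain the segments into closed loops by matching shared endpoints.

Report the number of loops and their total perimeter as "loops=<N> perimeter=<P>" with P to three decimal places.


loops=2 perimeter=5.550

Straddling triangles (12 of 30):
  (v6,v9,v7) [+-+] → (-2.3542, -1.0019, 0)–(-2.18971, -1.0019, 0.117406)  len=0.2021
  (v7,v9,v10) [+--] → (-2.18971, -1.0019, 0.117406)–(-1.6747, -1.0019, 0.485)  len=0.6327
  (v7,v10,v8) [+-+] → (-1.6747, -1.0019, 0.485)–(-1.6747, -1.0019, 0.399377)  len=0.0856
  (v8,v10,v11) [+--] → (-1.6747, -1.0019, 0.399377)–(-1.6747, -1.0019, -0.485)  len=0.8844
  (v8,v11,v6) [+-+] → (-1.6747, -1.0019, -0.485)–(-1.72456, -1.0019, -0.44941)  len=0.0613
  (v6,v11,v9) [+--] → (-1.72456, -1.0019, -0.44941)–(-2.3542, -1.0019, 0)  len=0.7736
  (v12,v0,v13) [-+-] → (2.18207, -1.0019, 0)–(1.75461, -1.0019, 0.246824)  len=0.4936
  (v13,v0,v1) [-++] → (1.75461, -1.0019, 0.246824)–(1.3421, -1.0019, 0.485)  len=0.4763
  (v13,v1,v14) [-+-] → (1.3421, -1.0019, 0.485)–(1.3421, -1.0019, -0.00864708)  len=0.4936
  (v14,v1,v2) [-++] → (1.3421, -1.0019, -0.00864708)–(1.3421, -1.0019, -0.485)  len=0.4764
  (v14,v2,v12) [-+-] → (1.3421, -1.0019, -0.485)–(1.64616, -1.0019, -0.309425)  len=0.3511
  (v12,v2,v0) [-++] → (1.64616, -1.0019, -0.309425)–(2.18207, -1.0019, 0)  len=0.6188

Chained into 2 loop(s):
  loop 1: 6 segments, perimeter = 2.6397
  loop 2: 6 segments, perimeter = 2.9099
Total perimeter = 5.550
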